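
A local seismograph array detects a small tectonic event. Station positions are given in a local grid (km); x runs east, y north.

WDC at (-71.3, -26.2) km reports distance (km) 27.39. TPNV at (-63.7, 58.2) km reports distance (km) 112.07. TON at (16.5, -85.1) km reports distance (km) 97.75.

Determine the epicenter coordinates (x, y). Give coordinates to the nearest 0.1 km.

Circle about each station: (x + 71.3)² + (y + 26.2)² = 27.39²; (x + 63.7)² + (y − 58.2)² = 112.07²; (x − 16.5)² + (y + 85.1)² = 97.75².
Subtracting pairs of circle equations eliminates x²+y² and gives linear equations (the radical axes):
15.2 x + 168.8 y = -10134.67
175.6 x − 117.8 y = -7060.72
Solving the 2×2 system: x ≈ -75.9, y ≈ -53.2 km.
Check against WDC (with the unrounded x, y): √((x + 71.3)²+(y + 26.2)²) = 27.39 ≈ 27.39 km. ✓

-75.9 km east, -53.2 km north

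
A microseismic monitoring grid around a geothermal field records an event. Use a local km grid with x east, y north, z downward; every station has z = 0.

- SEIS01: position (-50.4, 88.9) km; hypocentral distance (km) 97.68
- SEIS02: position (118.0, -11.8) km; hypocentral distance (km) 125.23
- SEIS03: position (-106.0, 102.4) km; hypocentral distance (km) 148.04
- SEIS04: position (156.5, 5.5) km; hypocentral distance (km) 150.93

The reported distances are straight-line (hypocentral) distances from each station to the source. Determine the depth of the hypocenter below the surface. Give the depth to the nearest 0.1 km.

52.3 km

Each station gives a sphere (x−x_i)² + (y−y_i)² + z² = d_i² (stations at z=0).
Subtracting the SEIS01 sphere from SEIS02 and SEIS03: z² cancels, leaving linear equations in x and y:
336.8 x − 201.4 y = -2521.30
-111.2 x + 27.0 y = -1096.07
Solving: x ≈ 21.713, y ≈ 48.829 km (keep extra digits for the depth step; rounded: 21.7, 48.8).
Then from the SEIS01 sphere: z² = 97.68² − (x + 50.4)² − (y − 88.9)² with x = 21.713, y = 48.829, so z ≈ 52.301 ≈ 52.3 km.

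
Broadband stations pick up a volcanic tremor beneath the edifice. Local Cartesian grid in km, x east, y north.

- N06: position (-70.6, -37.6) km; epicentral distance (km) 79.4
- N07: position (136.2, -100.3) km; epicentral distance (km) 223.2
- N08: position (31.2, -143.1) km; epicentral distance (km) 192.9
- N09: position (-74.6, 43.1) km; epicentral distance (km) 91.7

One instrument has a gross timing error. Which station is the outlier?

N09

Solve using three stations at a time. Using N06, N07, N08 (subtract circle equations pairwise → linear system) gives (x, y) ≈ (-40.6, 36.0).
Distances from that point to each station vs reported:
  N06: calculated 79.4 vs reported 79.4 → residual 0.0 km
  N07: calculated 223.2 vs reported 223.2 → residual 0.0 km
  N08: calculated 192.9 vs reported 192.9 → residual 0.0 km
  N09: calculated 34.7 vs reported 91.7 → residual 57.0 km
N06, N07, N08 are mutually consistent (residuals ≈ 0); N09 is off by 57.0 km.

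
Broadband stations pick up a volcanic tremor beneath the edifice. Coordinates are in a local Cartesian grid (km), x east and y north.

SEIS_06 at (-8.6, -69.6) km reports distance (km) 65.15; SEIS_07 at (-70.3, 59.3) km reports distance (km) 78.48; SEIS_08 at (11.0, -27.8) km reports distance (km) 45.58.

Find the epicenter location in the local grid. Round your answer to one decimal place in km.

(-30.1, -8.1)

Circle about each station: (x + 8.6)² + (y + 69.6)² = 65.15²; (x + 70.3)² + (y − 59.3)² = 78.48²; (x − 11.0)² + (y + 27.8)² = 45.58².
Subtracting the SEIS_06 equation from the SEIS_07 and SEIS_08 equations removes the quadratic terms:
-123.4 x + 257.8 y = 1625.87
39.2 x + 83.6 y = -1857.29
Solving the 2×2 system: x ≈ -30.1, y ≈ -8.1 km.
Check against SEIS_06 (with the unrounded x, y): √((x + 8.6)²+(y + 69.6)²) = 65.15 ≈ 65.15 km. ✓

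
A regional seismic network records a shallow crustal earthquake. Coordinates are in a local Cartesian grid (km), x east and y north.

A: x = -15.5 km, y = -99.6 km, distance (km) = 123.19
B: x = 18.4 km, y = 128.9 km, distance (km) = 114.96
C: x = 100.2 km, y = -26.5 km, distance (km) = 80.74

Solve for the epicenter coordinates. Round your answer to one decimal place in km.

Circle about each station: (x + 15.5)² + (y + 99.6)² = 123.19²; (x − 18.4)² + (y − 128.9)² = 114.96²; (x − 100.2)² + (y + 26.5)² = 80.74².
Subtracting the A equation from the B and C equations removes the quadratic terms:
67.8 x + 457.0 y = 8753.33
231.4 x + 146.2 y = 9238.71
Solving the 2×2 system: x ≈ 30.7, y ≈ 14.6 km.
Check against A (with the unrounded x, y): √((x + 15.5)²+(y + 99.6)²) = 123.19 ≈ 123.19 km. ✓

30.7 km east, 14.6 km north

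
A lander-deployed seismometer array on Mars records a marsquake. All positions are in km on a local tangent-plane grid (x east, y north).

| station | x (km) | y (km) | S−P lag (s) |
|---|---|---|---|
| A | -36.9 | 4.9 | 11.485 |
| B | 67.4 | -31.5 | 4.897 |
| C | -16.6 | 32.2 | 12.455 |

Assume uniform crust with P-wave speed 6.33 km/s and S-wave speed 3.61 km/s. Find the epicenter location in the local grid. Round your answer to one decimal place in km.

(36.1, -58.2)

Distance from S−P lag: d = Δt · v_P v_S / (v_P − v_S) = Δt · (6.33·3.61)/(6.33−3.61) ≈ 8.4012·Δt.
So d_A = 96.49, d_B = 41.14, d_C = 104.64 km.
Circle about each station: (x + 36.9)² + (y − 4.9)² = 96.49²; (x − 67.4)² + (y + 31.5)² = 41.14²; (x + 16.6)² + (y − 32.2)² = 104.64².
Subtracting the A equation from the B and C equations removes the quadratic terms:
208.6 x − 72.8 y = 11767.21
40.6 x + 54.6 y = -1712.43
Solving the 2×2 system: x ≈ 36.1, y ≈ -58.2 km.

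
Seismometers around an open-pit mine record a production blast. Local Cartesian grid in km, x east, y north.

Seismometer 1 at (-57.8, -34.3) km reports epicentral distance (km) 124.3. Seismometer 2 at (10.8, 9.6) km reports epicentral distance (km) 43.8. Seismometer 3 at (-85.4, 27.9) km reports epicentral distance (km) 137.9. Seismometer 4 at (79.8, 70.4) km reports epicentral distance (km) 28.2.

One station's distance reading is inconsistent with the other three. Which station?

Solve using three stations at a time. Using Seismometer 1, Seismometer 2, Seismometer 3 (subtract circle equations pairwise → linear system) gives (x, y) ≈ (52.4, 23.2).
Distances from that point to each station vs reported:
  Seismometer 1: calculated 124.3 vs reported 124.3 → residual 0.0 km
  Seismometer 2: calculated 43.8 vs reported 43.8 → residual 0.0 km
  Seismometer 3: calculated 137.9 vs reported 137.9 → residual 0.0 km
  Seismometer 4: calculated 54.6 vs reported 28.2 → residual 26.4 km
Seismometer 1, Seismometer 2, Seismometer 3 are mutually consistent (residuals ≈ 0); Seismometer 4 is off by 26.4 km.

Seismometer 4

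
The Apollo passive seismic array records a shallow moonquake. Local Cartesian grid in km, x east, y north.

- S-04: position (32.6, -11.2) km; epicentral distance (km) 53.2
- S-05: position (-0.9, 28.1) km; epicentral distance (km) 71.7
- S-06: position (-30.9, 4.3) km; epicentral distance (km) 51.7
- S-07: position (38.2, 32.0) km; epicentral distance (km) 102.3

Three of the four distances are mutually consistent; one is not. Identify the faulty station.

S-07

Solve using three stations at a time. Using S-04, S-05, S-06 (subtract circle equations pairwise → linear system) gives (x, y) ≈ (-10.0, -43.0).
Distances from that point to each station vs reported:
  S-04: calculated 53.2 vs reported 53.2 → residual 0.0 km
  S-05: calculated 71.7 vs reported 71.7 → residual 0.0 km
  S-06: calculated 51.7 vs reported 51.7 → residual 0.0 km
  S-07: calculated 89.2 vs reported 102.3 → residual 13.1 km
S-04, S-05, S-06 are mutually consistent (residuals ≈ 0); S-07 is off by 13.1 km.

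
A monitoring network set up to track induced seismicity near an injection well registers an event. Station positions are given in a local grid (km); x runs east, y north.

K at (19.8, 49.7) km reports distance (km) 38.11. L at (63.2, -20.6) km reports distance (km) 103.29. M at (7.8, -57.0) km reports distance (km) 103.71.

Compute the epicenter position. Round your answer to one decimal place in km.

x ≈ -17.8 km, y ≈ 43.5 km

Circle about each station: (x − 19.8)² + (y − 49.7)² = 38.11²; (x − 63.2)² + (y + 20.6)² = 103.29²; (x − 7.8)² + (y + 57.0)² = 103.71².
Subtracting pairs of circle equations eliminates x²+y² and gives linear equations (the radical axes):
86.8 x − 140.6 y = -7659.98
-24.0 x − 213.4 y = -8855.68
Solving the 2×2 system: x ≈ -17.8, y ≈ 43.5 km.
Check against K (with the unrounded x, y): √((x − 19.8)²+(y − 49.7)²) = 38.10 ≈ 38.11 km. ✓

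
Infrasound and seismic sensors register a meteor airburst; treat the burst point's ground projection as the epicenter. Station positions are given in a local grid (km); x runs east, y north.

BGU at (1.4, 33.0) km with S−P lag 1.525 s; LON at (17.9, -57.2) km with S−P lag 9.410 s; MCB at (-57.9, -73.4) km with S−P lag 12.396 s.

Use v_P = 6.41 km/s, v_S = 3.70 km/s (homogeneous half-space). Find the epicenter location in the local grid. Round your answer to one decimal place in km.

x ≈ -5.7 km, y ≈ 21.7 km

Distance from S−P lag: d = Δt · v_P v_S / (v_P − v_S) = Δt · (6.41·3.70)/(6.41−3.70) ≈ 8.7517·Δt.
So d_BGU = 13.35, d_LON = 82.35, d_MCB = 108.49 km.
Circle about each station: (x − 1.4)² + (y − 33.0)² = 13.35²; (x − 17.9)² + (y + 57.2)² = 82.35²; (x + 57.9)² + (y + 73.4)² = 108.49².
Subtracting the BGU equation from the LON and MCB equations removes the quadratic terms:
33.0 x − 180.4 y = -4102.01
-118.6 x − 212.8 y = -3942.85
Solving the 2×2 system: x ≈ -5.7, y ≈ 21.7 km.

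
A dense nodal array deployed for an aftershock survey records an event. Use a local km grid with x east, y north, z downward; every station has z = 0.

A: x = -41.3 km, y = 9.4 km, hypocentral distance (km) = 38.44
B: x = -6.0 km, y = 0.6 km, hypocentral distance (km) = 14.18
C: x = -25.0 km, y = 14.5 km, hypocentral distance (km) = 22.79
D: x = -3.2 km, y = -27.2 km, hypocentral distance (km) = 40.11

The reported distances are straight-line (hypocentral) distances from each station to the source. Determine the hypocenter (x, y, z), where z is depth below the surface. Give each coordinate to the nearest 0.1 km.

(-3.8, 12.1, 8.0)

Each station gives a sphere (x−x_i)² + (y−y_i)² + z² = d_i² (stations at z=0).
Subtracting the A sphere from B and C: z² cancels, leaving linear equations in x and y:
70.6 x − 17.6 y = -481.13
32.6 x + 10.2 y = -0.55
Solving: x ≈ -3.800, y ≈ 12.092 km (keep extra digits for the depth step; rounded: -3.8, 12.1).
Then from the A sphere: z² = 38.44² − (x + 41.3)² − (y − 9.4)² with x = -3.800, y = 12.092, so z ≈ 8.009 ≈ 8.0 km.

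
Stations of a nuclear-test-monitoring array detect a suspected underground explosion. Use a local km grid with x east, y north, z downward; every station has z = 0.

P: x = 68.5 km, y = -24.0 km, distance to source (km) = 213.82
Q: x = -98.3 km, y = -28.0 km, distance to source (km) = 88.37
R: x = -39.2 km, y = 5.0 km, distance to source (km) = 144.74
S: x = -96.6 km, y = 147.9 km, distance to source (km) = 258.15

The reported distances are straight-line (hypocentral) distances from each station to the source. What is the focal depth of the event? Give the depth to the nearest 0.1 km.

Each station gives a sphere (x−x_i)² + (y−y_i)² + z² = d_i² (stations at z=0).
Subtracting the P sphere from Q and R: z² cancels, leaving linear equations in x and y:
-333.6 x − 8.0 y = 43088.38
-215.4 x + 58.0 y = 21062.71
Solving: x ≈ -126.596, y ≈ -107.000 km (keep extra digits for the depth step; rounded: -126.6, -107.0).
Then from the P sphere: z² = 213.82² − (x − 68.5)² − (y + 24.0)² with x = -126.596, y = -107.000, so z ≈ 27.705 ≈ 27.7 km.
Check against S (with the unrounded solution): distance 258.15 ≈ 258.15 km. ✓

depth ≈ 27.7 km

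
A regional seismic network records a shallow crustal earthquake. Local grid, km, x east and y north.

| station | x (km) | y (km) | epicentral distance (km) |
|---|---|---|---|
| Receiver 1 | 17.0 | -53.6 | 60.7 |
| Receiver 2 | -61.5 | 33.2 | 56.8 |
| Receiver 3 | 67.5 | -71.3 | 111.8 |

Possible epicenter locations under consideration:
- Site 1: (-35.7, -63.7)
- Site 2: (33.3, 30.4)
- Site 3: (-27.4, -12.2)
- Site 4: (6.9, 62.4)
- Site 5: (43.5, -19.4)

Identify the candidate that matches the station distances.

Site 3

For each candidate, compare |candidate − station| to the reported distance:
Site 1: residuals Receiver 1 7.0, Receiver 2 43.5, Receiver 3 8.3 → max 43.5 km
Site 2: residuals Receiver 1 24.9, Receiver 2 38.0, Receiver 3 4.5 → max 38.0 km
Site 3: residuals Receiver 1 0.0, Receiver 2 0.0, Receiver 3 0.0 → max 0.0 km
Site 4: residuals Receiver 1 55.7, Receiver 2 17.6, Receiver 3 35.0 → max 55.7 km
Site 5: residuals Receiver 1 17.4, Receiver 2 60.6, Receiver 3 54.6 → max 60.6 km
Only Site 3 has all residuals ≈ 0.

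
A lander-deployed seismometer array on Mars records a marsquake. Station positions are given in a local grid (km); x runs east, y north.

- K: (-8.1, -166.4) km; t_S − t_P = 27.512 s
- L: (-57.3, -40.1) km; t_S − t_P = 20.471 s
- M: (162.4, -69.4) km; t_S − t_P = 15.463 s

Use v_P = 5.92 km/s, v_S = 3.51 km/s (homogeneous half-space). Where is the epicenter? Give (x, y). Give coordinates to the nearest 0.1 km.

(96.5, 46.5)

Distance from S−P lag: d = Δt · v_P v_S / (v_P − v_S) = Δt · (5.92·3.51)/(5.92−3.51) ≈ 8.6221·Δt.
So d_K = 237.21, d_L = 176.50, d_M = 133.32 km.
Circle about each station: (x + 8.1)² + (y + 166.4)² = 237.21²; (x + 57.3)² + (y + 40.1)² = 176.50²; (x − 162.4)² + (y + 69.4)² = 133.32².
Subtracting pairs of circle equations eliminates x²+y² and gives linear equations (the radical axes):
-98.4 x + 252.6 y = 2253.06
341.0 x + 194.0 y = 41929.91
Solving the 2×2 system: x ≈ 96.5, y ≈ 46.5 km.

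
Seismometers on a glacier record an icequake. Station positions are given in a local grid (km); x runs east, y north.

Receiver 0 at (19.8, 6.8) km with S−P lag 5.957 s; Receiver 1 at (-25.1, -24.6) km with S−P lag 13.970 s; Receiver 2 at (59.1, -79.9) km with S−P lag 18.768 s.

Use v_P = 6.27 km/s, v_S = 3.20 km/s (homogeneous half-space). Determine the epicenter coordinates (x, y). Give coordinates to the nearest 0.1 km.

38.4 km east, 41.0 km north

Distance from S−P lag: d = Δt · v_P v_S / (v_P − v_S) = Δt · (6.27·3.20)/(6.27−3.20) ≈ 6.5355·Δt.
So d_Receiver 0 = 38.93, d_Receiver 1 = 91.30, d_Receiver 2 = 122.66 km.
Circle about each station: (x − 19.8)² + (y − 6.8)² = 38.93²; (x + 25.1)² + (y + 24.6)² = 91.30²; (x − 59.1)² + (y + 79.9)² = 122.66².
Subtracting the Receiver 0 equation from the Receiver 1 and Receiver 2 equations removes the quadratic terms:
-89.8 x − 62.8 y = -6023.26
78.6 x − 173.4 y = -4091.39
Solving the 2×2 system: x ≈ 38.4, y ≈ 41.0 km.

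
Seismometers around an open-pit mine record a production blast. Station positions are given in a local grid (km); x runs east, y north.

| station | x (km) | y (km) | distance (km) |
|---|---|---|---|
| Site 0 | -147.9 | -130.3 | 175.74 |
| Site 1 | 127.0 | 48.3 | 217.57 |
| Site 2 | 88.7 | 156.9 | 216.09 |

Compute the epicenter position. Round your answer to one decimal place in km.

-90.2 km east, 35.7 km north

Circle about each station: (x + 147.9)² + (y + 130.3)² = 175.74²; (x − 127.0)² + (y − 48.3)² = 217.57²; (x − 88.7)² + (y − 156.9)² = 216.09².
Subtracting the Site 0 equation from the Site 1 and Site 2 equations removes the quadratic terms:
549.8 x + 357.2 y = -36842.77
473.2 x + 574.4 y = -22177.54
Solving the 2×2 system: x ≈ -90.2, y ≈ 35.7 km.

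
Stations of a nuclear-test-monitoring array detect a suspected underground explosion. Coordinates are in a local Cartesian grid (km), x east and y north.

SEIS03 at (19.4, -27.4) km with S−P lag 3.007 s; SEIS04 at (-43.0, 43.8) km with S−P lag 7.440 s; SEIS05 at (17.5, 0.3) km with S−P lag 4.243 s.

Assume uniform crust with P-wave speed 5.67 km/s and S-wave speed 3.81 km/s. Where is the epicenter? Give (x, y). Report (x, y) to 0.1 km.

(-14.0, -37.6)

Distance from S−P lag: d = Δt · v_P v_S / (v_P − v_S) = Δt · (5.67·3.81)/(5.67−3.81) ≈ 11.6144·Δt.
So d_SEIS03 = 34.92, d_SEIS04 = 86.41, d_SEIS05 = 49.28 km.
Circle about each station: (x − 19.4)² + (y + 27.4)² = 34.92²; (x + 43.0)² + (y − 43.8)² = 86.41²; (x − 17.5)² + (y − 0.3)² = 49.28².
Subtracting the SEIS03 equation from the SEIS04 and SEIS05 equations removes the quadratic terms:
-124.8 x + 142.4 y = -3606.96
-3.8 x + 55.4 y = -2029.89
Solving the 2×2 system: x ≈ -14.0, y ≈ -37.6 km.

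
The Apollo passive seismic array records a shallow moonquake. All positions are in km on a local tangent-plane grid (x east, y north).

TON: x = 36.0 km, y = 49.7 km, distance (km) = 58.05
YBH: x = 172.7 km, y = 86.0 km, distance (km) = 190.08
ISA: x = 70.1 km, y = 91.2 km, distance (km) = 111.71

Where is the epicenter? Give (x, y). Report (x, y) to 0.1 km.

Circle about each station: (x − 36.0)² + (y − 49.7)² = 58.05²; (x − 172.7)² + (y − 86.0)² = 190.08²; (x − 70.1)² + (y − 91.2)² = 111.71².
Subtracting pairs of circle equations eliminates x²+y² and gives linear equations (the radical axes):
273.4 x + 72.6 y = 694.60
68.2 x + 83.0 y = 356.04
Solving the 2×2 system: x ≈ 1.8, y ≈ 2.8 km.

1.8 km east, 2.8 km north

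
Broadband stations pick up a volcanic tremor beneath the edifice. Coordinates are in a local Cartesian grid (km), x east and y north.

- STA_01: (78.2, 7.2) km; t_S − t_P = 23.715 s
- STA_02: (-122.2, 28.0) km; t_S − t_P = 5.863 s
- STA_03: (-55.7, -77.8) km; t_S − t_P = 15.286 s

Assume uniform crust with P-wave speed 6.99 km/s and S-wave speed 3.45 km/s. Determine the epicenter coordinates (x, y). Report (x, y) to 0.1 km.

(-82.6, 22.8)

Distance from S−P lag: d = Δt · v_P v_S / (v_P − v_S) = Δt · (6.99·3.45)/(6.99−3.45) ≈ 6.8123·Δt.
So d_STA_01 = 161.55, d_STA_02 = 39.94, d_STA_03 = 104.13 km.
Circle about each station: (x − 78.2)² + (y − 7.2)² = 161.55²; (x + 122.2)² + (y − 28.0)² = 39.94²; (x + 55.7)² + (y + 77.8)² = 104.13².
Subtracting the STA_01 equation from the STA_02 and STA_03 equations removes the quadratic terms:
-400.8 x + 41.6 y = 34052.96
-267.8 x − 170.0 y = 18243.60
Solving the 2×2 system: x ≈ -82.6, y ≈ 22.8 km.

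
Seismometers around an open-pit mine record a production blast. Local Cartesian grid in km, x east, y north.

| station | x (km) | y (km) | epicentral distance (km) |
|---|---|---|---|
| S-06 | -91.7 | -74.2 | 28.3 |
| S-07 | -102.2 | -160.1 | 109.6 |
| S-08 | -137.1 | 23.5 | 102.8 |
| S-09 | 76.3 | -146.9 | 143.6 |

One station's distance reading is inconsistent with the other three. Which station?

Solve using three stations at a time. Using S-06, S-07, S-08 (subtract circle equations pairwise → linear system) gives (x, y) ≈ (-70.8, -55.1).
Distances from that point to each station vs reported:
  S-06: calculated 28.3 vs reported 28.3 → residual 0.0 km
  S-07: calculated 109.6 vs reported 109.6 → residual 0.0 km
  S-08: calculated 102.8 vs reported 102.8 → residual 0.0 km
  S-09: calculated 173.4 vs reported 143.6 → residual 29.8 km
S-06, S-07, S-08 are mutually consistent (residuals ≈ 0); S-09 is off by 29.8 km.

S-09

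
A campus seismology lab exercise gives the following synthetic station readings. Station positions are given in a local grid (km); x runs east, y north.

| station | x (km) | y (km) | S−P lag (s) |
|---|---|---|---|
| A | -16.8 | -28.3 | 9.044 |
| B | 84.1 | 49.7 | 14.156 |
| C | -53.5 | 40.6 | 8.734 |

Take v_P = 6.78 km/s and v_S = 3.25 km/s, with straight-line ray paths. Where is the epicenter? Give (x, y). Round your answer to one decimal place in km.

(-1.0, 25.9)

Distance from S−P lag: d = Δt · v_P v_S / (v_P − v_S) = Δt · (6.78·3.25)/(6.78−3.25) ≈ 6.2422·Δt.
So d_A = 56.45, d_B = 88.36, d_C = 54.52 km.
Circle about each station: (x + 16.8)² + (y + 28.3)² = 56.45²; (x − 84.1)² + (y − 49.7)² = 88.36²; (x + 53.5)² + (y − 40.6)² = 54.52².
Subtracting pairs of circle equations eliminates x²+y² and gives linear equations (the radical axes):
201.8 x + 156.0 y = 3838.88
-73.4 x + 137.8 y = 3641.65
Solving the 2×2 system: x ≈ -1.0, y ≈ 25.9 km.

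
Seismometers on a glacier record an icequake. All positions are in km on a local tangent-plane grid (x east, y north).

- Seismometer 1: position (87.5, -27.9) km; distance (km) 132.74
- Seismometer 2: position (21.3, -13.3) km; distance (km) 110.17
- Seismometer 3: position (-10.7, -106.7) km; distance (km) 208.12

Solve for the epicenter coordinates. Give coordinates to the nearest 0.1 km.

38.6 km east, 95.5 km north

Circle about each station: (x − 87.5)² + (y + 27.9)² = 132.74²; (x − 21.3)² + (y + 13.3)² = 110.17²; (x + 10.7)² + (y + 106.7)² = 208.12².
Subtracting pairs of circle equations eliminates x²+y² and gives linear equations (the radical axes):
-132.4 x + 29.2 y = -2321.60
-196.4 x − 157.6 y = -22629.31
Solving the 2×2 system: x ≈ 38.6, y ≈ 95.5 km.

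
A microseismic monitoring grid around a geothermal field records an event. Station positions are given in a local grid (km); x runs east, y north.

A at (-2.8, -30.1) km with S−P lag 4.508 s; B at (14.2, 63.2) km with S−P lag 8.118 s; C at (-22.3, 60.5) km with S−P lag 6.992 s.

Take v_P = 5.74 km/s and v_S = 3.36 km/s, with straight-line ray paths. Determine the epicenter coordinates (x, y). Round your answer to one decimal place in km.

(-15.1, 4.3)

Distance from S−P lag: d = Δt · v_P v_S / (v_P − v_S) = Δt · (5.74·3.36)/(5.74−3.36) ≈ 8.1035·Δt.
So d_A = 36.53, d_B = 65.78, d_C = 56.66 km.
Circle about each station: (x + 2.8)² + (y + 30.1)² = 36.53²; (x − 14.2)² + (y − 63.2)² = 65.78²; (x + 22.3)² + (y − 60.5)² = 56.66².
Subtracting pairs of circle equations eliminates x²+y² and gives linear equations (the radical axes):
34.0 x + 186.6 y = 289.46
-39.0 x + 181.2 y = 1367.78
Solving the 2×2 system: x ≈ -15.1, y ≈ 4.3 km.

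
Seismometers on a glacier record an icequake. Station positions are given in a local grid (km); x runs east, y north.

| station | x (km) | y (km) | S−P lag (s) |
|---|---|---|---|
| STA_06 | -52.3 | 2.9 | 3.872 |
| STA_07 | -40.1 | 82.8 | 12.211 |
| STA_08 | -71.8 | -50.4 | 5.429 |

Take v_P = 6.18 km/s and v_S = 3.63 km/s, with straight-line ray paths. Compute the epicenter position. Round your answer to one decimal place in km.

x ≈ -31.8 km, y ≈ -24.3 km

Distance from S−P lag: d = Δt · v_P v_S / (v_P − v_S) = Δt · (6.18·3.63)/(6.18−3.63) ≈ 8.7974·Δt.
So d_STA_06 = 34.06, d_STA_07 = 107.43, d_STA_08 = 47.76 km.
Circle about each station: (x + 52.3)² + (y − 2.9)² = 34.06²; (x + 40.1)² + (y − 82.8)² = 107.43²; (x + 71.8)² + (y + 50.4)² = 47.76².
Subtracting the STA_06 equation from the STA_07 and STA_08 equations removes the quadratic terms:
24.4 x + 159.8 y = -4660.97
-39.0 x − 106.6 y = 3830.77
Solving the 2×2 system: x ≈ -31.8, y ≈ -24.3 km.
Check against STA_06 (with the unrounded x, y): √((x + 52.3)²+(y − 2.9)²) = 34.10 ≈ 34.06 km. ✓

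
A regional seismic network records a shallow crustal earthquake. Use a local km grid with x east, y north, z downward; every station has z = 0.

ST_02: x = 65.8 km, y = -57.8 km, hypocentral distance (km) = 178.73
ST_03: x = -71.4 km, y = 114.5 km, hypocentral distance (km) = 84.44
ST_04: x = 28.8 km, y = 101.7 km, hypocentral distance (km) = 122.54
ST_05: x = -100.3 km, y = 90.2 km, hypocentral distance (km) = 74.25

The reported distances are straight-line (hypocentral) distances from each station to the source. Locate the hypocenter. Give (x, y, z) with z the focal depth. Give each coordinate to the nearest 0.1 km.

(-68.3, 48.2, 52.2)

Each station gives a sphere (x−x_i)² + (y−y_i)² + z² = d_i² (stations at z=0).
Subtracting the ST_02 sphere from ST_03 and ST_04: z² cancels, leaving linear equations in x and y:
-274.4 x + 344.6 y = 35352.03
-74.0 x + 319.0 y = 20430.21
Solving: x ≈ -68.303, y ≈ 48.200 km (keep extra digits for the depth step; rounded: -68.3, 48.2).
Then from the ST_02 sphere: z² = 178.73² − (x − 65.8)² − (y + 57.8)² with x = -68.303, y = 48.200, so z ≈ 52.200 ≈ 52.2 km.
Check against ST_05 (with the unrounded solution): distance 74.25 ≈ 74.25 km. ✓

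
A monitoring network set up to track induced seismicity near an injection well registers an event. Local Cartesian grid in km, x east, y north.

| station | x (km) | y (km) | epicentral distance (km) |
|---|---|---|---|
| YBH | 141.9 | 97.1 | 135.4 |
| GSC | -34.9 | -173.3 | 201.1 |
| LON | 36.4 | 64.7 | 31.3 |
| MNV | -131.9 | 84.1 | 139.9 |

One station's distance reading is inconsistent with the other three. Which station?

Solve using three stations at a time. Using YBH, LON, MNV (subtract circle equations pairwise → linear system) gives (x, y) ≈ (7.9, 77.8).
Distances from that point to each station vs reported:
  YBH: calculated 135.4 vs reported 135.4 → residual 0.0 km
  GSC: calculated 254.7 vs reported 201.1 → residual 53.6 km
  LON: calculated 31.4 vs reported 31.3 → residual 0.1 km
  MNV: calculated 139.9 vs reported 139.9 → residual 0.0 km
YBH, LON, MNV are mutually consistent (residuals ≈ 0); GSC is off by 53.6 km.

GSC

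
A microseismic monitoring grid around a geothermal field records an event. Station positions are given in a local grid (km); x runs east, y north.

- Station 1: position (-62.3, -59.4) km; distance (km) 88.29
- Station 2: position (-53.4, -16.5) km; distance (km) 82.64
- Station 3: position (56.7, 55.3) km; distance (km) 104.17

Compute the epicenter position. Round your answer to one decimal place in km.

(24.6, -43.8)

Circle about each station: (x + 62.3)² + (y + 59.4)² = 88.29²; (x + 53.4)² + (y + 16.5)² = 82.64²; (x − 56.7)² + (y − 55.3)² = 104.17².
Subtracting pairs of circle equations eliminates x²+y² and gives linear equations (the radical axes):
17.8 x + 85.8 y = -3320.09
238.0 x + 229.4 y = -4192.93
Solving the 2×2 system: x ≈ 24.6, y ≈ -43.8 km.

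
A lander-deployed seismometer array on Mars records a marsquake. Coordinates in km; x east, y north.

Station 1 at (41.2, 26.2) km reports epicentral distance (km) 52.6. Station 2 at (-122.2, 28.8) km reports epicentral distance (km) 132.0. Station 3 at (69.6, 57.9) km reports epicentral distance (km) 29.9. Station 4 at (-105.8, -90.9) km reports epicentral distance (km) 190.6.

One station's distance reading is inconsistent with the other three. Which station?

Station 3

Solve using three stations at a time. Using Station 1, Station 2, Station 4 (subtract circle equations pairwise → linear system) gives (x, y) ≈ (4.9, 64.2).
Distances from that point to each station vs reported:
  Station 1: calculated 52.5 vs reported 52.6 → residual 0.1 km
  Station 2: calculated 132.0 vs reported 132.0 → residual 0.0 km
  Station 3: calculated 65.0 vs reported 29.9 → residual 35.1 km
  Station 4: calculated 190.6 vs reported 190.6 → residual 0.0 km
Station 1, Station 2, Station 4 are mutually consistent (residuals ≈ 0); Station 3 is off by 35.1 km.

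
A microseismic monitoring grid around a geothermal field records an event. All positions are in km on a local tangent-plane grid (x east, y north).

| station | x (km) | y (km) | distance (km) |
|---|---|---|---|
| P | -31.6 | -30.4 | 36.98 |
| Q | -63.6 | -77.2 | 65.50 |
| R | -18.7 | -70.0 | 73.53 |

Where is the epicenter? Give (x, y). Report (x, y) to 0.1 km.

Circle about each station: (x + 31.6)² + (y + 30.4)² = 36.98²; (x + 63.6)² + (y + 77.2)² = 65.50²; (x + 18.7)² + (y + 70.0)² = 73.53².
Subtracting pairs of circle equations eliminates x²+y² and gives linear equations (the radical axes):
-64.0 x − 93.6 y = 5159.35
25.8 x − 79.2 y = -712.17
Solving the 2×2 system: x ≈ -63.5, y ≈ -11.7 km.

(-63.5, -11.7)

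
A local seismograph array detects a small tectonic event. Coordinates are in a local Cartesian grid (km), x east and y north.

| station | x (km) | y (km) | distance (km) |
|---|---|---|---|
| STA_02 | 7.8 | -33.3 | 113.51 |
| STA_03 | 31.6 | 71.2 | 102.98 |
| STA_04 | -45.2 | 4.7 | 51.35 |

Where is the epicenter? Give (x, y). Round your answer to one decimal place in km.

-69.2 km east, 50.1 km north

Circle about each station: (x − 7.8)² + (y + 33.3)² = 113.51²; (x − 31.6)² + (y − 71.2)² = 102.98²; (x + 45.2)² + (y − 4.7)² = 51.35².
Subtracting the STA_02 equation from the STA_03 and STA_04 equations removes the quadratic terms:
47.6 x + 209.0 y = 7177.91
-106.0 x + 76.0 y = 11143.10
Solving the 2×2 system: x ≈ -69.2, y ≈ 50.1 km.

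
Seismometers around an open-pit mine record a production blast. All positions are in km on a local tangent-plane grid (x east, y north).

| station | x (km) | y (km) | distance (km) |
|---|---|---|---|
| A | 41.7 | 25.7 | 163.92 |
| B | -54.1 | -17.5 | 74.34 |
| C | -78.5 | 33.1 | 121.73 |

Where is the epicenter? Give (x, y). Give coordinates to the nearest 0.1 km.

-75.8 km east, -88.6 km north

Circle about each station: (x − 41.7)² + (y − 25.7)² = 163.92²; (x + 54.1)² + (y + 17.5)² = 74.34²; (x + 78.5)² + (y − 33.1)² = 121.73².
Subtracting pairs of circle equations eliminates x²+y² and gives linear equations (the radical axes):
-191.6 x − 86.4 y = 22177.01
-240.4 x + 14.8 y = 16910.05
Solving the 2×2 system: x ≈ -75.8, y ≈ -88.6 km.
Check against A (with the unrounded x, y): √((x − 41.7)²+(y − 25.7)²) = 163.92 ≈ 163.92 km. ✓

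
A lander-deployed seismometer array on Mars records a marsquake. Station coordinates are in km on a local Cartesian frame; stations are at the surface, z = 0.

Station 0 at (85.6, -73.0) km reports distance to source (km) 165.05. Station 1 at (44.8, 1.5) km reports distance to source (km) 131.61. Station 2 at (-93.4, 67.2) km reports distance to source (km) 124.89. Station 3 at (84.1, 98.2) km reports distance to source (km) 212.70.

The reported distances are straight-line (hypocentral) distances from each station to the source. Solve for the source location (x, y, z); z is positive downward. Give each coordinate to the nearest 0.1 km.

x ≈ -66.5 km, y ≈ -41.3 km, depth ≈ 55.7 km

Each station gives a sphere (x−x_i)² + (y−y_i)² + z² = d_i² (stations at z=0).
Subtracting the Station 0 sphere from Station 1 and Station 2: z² cancels, leaving linear equations in x and y:
-81.6 x + 149.0 y = -726.76
-358.0 x + 280.4 y = 12227.03
Solving: x ≈ -66.498, y ≈ -41.295 km (keep extra digits for the depth step; rounded: -66.5, -41.3).
Then from the Station 0 sphere: z² = 165.05² − (x − 85.6)² − (y + 73.0)² with x = -66.498, y = -41.295, so z ≈ 55.700 ≈ 55.7 km.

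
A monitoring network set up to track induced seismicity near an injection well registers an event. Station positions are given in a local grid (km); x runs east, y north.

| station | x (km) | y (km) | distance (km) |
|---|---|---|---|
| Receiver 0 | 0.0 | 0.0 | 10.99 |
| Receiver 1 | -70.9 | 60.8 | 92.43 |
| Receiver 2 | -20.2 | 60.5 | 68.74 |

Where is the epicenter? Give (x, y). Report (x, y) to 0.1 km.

x ≈ -8.3 km, y ≈ -7.2 km

Circle about each station: x² + y² = 10.99²; (x + 70.9)² + (y − 60.8)² = 92.43²; (x + 20.2)² + (y − 60.5)² = 68.74².
Subtracting pairs of circle equations eliminates x²+y² and gives linear equations (the radical axes):
-141.8 x + 121.6 y = 300.93
-40.4 x + 121.0 y = -536.12
Solving the 2×2 system: x ≈ -8.3, y ≈ -7.2 km.
Check against Receiver 0 (with the unrounded x, y): √(x²+y²) = 10.99 ≈ 10.99 km. ✓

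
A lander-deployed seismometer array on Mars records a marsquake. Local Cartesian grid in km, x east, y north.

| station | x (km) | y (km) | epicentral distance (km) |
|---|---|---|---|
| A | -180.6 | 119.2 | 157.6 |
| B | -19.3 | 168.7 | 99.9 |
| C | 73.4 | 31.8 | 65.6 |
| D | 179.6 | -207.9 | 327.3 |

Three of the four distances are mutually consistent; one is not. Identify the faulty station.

Solve using three stations at a time. Using B, C, D (subtract circle equations pairwise → linear system) gives (x, y) ≈ (39.2, 87.8).
Distances from that point to each station vs reported:
  A: calculated 222.1 vs reported 157.6 → residual 64.5 km
  B: calculated 99.9 vs reported 99.9 → residual 0.0 km
  C: calculated 65.6 vs reported 65.6 → residual 0.0 km
  D: calculated 327.3 vs reported 327.3 → residual 0.0 km
B, C, D are mutually consistent (residuals ≈ 0); A is off by 64.5 km.

A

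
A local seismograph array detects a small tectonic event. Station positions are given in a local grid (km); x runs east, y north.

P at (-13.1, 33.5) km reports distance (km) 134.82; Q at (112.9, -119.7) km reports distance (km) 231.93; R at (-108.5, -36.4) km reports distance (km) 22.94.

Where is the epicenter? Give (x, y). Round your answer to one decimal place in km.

-111.0 km east, -59.2 km north

Circle about each station: (x + 13.1)² + (y − 33.5)² = 134.82²; (x − 112.9)² + (y + 119.7)² = 231.93²; (x + 108.5)² + (y + 36.4)² = 22.94².
Subtracting the P equation from the Q and R equations removes the quadratic terms:
252.0 x − 306.4 y = -9834.45
-190.8 x − 139.8 y = 29453.54
Solving the 2×2 system: x ≈ -111.0, y ≈ -59.2 km.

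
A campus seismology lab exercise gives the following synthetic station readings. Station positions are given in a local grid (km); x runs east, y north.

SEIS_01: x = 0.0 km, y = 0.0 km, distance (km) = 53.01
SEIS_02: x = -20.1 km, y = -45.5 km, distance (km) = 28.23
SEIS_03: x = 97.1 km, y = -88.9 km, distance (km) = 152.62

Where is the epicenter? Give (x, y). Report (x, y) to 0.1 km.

x ≈ -43.7 km, y ≈ -30.0 km

Circle about each station: x² + y² = 53.01²; (x + 20.1)² + (y + 45.5)² = 28.23²; (x − 97.1)² + (y + 88.9)² = 152.62².
Subtracting the SEIS_01 equation from the SEIS_02 and SEIS_03 equations removes the quadratic terms:
-40.2 x − 91.0 y = 4487.39
194.2 x − 177.8 y = -3151.18
Solving the 2×2 system: x ≈ -43.7, y ≈ -30.0 km.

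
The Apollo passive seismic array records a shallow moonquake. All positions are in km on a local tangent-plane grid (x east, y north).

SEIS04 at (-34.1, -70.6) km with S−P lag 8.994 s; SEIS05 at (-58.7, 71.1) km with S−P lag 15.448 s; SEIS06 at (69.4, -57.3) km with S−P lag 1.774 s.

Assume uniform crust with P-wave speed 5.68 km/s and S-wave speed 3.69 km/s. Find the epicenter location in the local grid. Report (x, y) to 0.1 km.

Distance from S−P lag: d = Δt · v_P v_S / (v_P − v_S) = Δt · (5.68·3.69)/(5.68−3.69) ≈ 10.5323·Δt.
So d_SEIS04 = 94.73, d_SEIS05 = 162.70, d_SEIS06 = 18.68 km.
Circle about each station: (x + 34.1)² + (y + 70.6)² = 94.73²; (x + 58.7)² + (y − 71.1)² = 162.70²; (x − 69.4)² + (y + 57.3)² = 18.68².
Subtracting the SEIS04 equation from the SEIS05 and SEIS06 equations removes the quadratic terms:
-49.2 x + 283.4 y = -15143.79
207.0 x + 26.6 y = 10577.31
Solving the 2×2 system: x ≈ 56.7, y ≈ -43.6 km.

(56.7, -43.6)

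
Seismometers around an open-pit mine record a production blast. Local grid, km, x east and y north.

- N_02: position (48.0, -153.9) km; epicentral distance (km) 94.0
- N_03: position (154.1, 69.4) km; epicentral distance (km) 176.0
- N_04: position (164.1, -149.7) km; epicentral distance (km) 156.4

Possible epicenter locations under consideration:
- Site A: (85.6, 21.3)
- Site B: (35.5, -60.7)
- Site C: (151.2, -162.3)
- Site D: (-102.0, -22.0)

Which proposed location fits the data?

For each candidate, compare |candidate − station| to the reported distance:
Site A: residuals N_02 85.2, N_03 92.3, N_04 31.8 → max 92.3 km
Site B: residuals N_02 0.0, N_03 0.0, N_04 0.0 → max 0.0 km
Site C: residuals N_02 9.5, N_03 55.7, N_04 138.4 → max 138.4 km
Site D: residuals N_02 105.7, N_03 95.9, N_04 138.8 → max 138.8 km
Only Site B has all residuals ≈ 0.

Site B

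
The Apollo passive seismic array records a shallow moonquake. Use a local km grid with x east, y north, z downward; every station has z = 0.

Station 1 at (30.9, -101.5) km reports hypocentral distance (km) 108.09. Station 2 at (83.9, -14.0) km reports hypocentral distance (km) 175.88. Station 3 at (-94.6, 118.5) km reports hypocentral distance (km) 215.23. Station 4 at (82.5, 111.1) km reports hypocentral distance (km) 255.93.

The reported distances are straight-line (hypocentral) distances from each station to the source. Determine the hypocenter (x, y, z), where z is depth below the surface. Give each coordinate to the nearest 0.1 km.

(-68.8, -91.3, 40.5)

Each station gives a sphere (x−x_i)² + (y−y_i)² + z² = d_i² (stations at z=0).
Subtracting the Station 1 sphere from Station 2 and Station 3: z² cancels, leaving linear equations in x and y:
106.0 x + 175.0 y = -23272.18
-251.0 x + 440.0 y = -22906.15
Solving: x ≈ -68.803, y ≈ -91.309 km (keep extra digits for the depth step; rounded: -68.8, -91.3).
Then from the Station 1 sphere: z² = 108.09² − (x − 30.9)² − (y + 101.5)² with x = -68.803, y = -91.309, so z ≈ 40.483 ≈ 40.5 km.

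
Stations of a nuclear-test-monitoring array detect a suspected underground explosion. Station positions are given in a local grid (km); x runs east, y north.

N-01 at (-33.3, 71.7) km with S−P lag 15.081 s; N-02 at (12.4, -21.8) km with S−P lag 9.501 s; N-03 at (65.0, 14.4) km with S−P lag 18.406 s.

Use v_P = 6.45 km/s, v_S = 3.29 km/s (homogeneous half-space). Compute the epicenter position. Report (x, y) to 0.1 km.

(-51.1, -28.0)

Distance from S−P lag: d = Δt · v_P v_S / (v_P − v_S) = Δt · (6.45·3.29)/(6.45−3.29) ≈ 6.7153·Δt.
So d_N-01 = 101.27, d_N-02 = 63.80, d_N-03 = 123.60 km.
Circle about each station: (x + 33.3)² + (y − 71.7)² = 101.27²; (x − 12.4)² + (y + 21.8)² = 63.80²; (x − 65.0)² + (y − 14.4)² = 123.60².
Subtracting pairs of circle equations eliminates x²+y² and gives linear equations (the radical axes):
91.4 x − 187.0 y = 564.39
196.6 x − 114.6 y = -6838.77
Solving the 2×2 system: x ≈ -51.1, y ≈ -28.0 km.
Check against N-01 (with the unrounded x, y): √((x + 33.3)²+(y − 71.7)²) = 101.27 ≈ 101.27 km. ✓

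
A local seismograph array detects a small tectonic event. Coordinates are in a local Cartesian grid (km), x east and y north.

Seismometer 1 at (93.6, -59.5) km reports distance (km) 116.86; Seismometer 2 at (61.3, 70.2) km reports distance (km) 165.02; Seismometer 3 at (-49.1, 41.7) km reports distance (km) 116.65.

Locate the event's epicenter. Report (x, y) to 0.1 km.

Circle about each station: (x − 93.6)² + (y + 59.5)² = 116.86²; (x − 61.3)² + (y − 70.2)² = 165.02²; (x + 49.1)² + (y − 41.7)² = 116.65².
Subtracting the Seismometer 1 equation from the Seismometer 2 and Seismometer 3 equations removes the quadratic terms:
-64.6 x + 259.4 y = -17190.82
-285.4 x + 202.4 y = -8102.47
Solving the 2×2 system: x ≈ -22.6, y ≈ -71.9 km.

(-22.6, -71.9)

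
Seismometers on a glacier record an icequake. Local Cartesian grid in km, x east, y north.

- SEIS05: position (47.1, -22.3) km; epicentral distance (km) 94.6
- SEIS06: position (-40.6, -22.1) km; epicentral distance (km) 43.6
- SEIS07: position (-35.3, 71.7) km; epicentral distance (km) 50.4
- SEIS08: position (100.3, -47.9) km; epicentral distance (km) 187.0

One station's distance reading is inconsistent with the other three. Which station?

SEIS08

Solve using three stations at a time. Using SEIS05, SEIS06, SEIS07 (subtract circle equations pairwise → linear system) gives (x, y) ≈ (-36.8, 21.3).
Distances from that point to each station vs reported:
  SEIS05: calculated 94.6 vs reported 94.6 → residual 0.0 km
  SEIS06: calculated 43.6 vs reported 43.6 → residual 0.0 km
  SEIS07: calculated 50.4 vs reported 50.4 → residual 0.0 km
  SEIS08: calculated 153.6 vs reported 187.0 → residual 33.4 km
SEIS05, SEIS06, SEIS07 are mutually consistent (residuals ≈ 0); SEIS08 is off by 33.4 km.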